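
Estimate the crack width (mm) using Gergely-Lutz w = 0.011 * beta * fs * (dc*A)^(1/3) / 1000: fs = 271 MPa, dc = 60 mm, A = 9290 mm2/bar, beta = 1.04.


w = 0.011 * beta * fs * (dc * A)^(1/3) / 1000
= 0.011 * 1.04 * 271 * (60 * 9290)^(1/3) / 1000
= 0.255 mm

0.255


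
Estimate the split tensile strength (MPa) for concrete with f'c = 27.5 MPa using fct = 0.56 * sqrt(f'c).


fct = 0.56 * sqrt(27.5)
= 0.56 * 5.244
= 2.937 MPa

2.937


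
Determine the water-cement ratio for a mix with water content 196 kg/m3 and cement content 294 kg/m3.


w/c = water / cement
w/c = 196 / 294 = 0.667

0.667


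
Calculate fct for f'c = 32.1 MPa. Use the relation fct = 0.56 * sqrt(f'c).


fct = 0.56 * sqrt(32.1)
= 0.56 * 5.666
= 3.173 MPa

3.173


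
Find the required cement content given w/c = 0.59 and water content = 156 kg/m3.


Cement = water / (w/c)
= 156 / 0.59
= 264.4 kg/m3

264.4


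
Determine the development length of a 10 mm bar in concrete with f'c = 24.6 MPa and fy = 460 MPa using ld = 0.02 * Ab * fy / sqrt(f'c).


Ab = pi * 10^2 / 4 = 78.54 mm2
ld = 0.02 * 78.54 * 460 / sqrt(24.6)
= 145.7 mm

145.7


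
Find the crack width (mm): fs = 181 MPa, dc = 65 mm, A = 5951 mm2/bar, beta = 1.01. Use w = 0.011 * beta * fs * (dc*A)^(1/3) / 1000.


w = 0.011 * beta * fs * (dc * A)^(1/3) / 1000
= 0.011 * 1.01 * 181 * (65 * 5951)^(1/3) / 1000
= 0.147 mm

0.147


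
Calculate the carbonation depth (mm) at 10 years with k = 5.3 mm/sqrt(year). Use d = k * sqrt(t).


depth = k * sqrt(t)
= 5.3 * sqrt(10)
= 16.76 mm

16.76


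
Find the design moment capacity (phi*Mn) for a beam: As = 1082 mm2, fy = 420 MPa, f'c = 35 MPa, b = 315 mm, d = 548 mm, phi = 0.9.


a = As * fy / (0.85 * f'c * b)
= 1082 * 420 / (0.85 * 35 * 315)
= 48.493 mm
Mn = As * fy * (d - a/2) / 10^6
= 238.0145 kN-m
phi*Mn = 0.9 * 238.0145 = 214.21 kN-m

214.21


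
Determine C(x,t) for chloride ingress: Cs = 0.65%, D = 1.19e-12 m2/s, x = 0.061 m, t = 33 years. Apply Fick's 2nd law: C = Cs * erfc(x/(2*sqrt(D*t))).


t_seconds = 33 * 365.25 * 24 * 3600 = 1041400800.0 s
arg = 0.061 / (2 * sqrt(1.19e-12 * 1041400800.0))
= 0.8664
erfc(0.8664) = 0.2205
C = 0.65 * 0.2205 = 0.1433%

0.1433


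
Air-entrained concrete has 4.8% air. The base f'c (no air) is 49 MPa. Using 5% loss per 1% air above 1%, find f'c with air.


Strength loss = (4.8 - 1) * 5 = 19.0%
f'c = 49 * (1 - 19.0/100)
= 39.69 MPa

39.69


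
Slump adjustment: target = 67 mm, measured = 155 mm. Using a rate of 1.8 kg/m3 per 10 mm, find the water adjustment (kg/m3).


Difference = 67 - 155 = -88 mm
Water adjustment = -88 * 1.8 / 10 = -15.8 kg/m3

-15.8


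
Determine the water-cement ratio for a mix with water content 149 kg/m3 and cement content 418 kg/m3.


w/c = water / cement
w/c = 149 / 418 = 0.356

0.356


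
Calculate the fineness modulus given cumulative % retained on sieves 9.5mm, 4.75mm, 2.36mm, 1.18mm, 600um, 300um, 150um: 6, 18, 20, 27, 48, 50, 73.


FM = sum(cumulative % retained) / 100
= 242 / 100
= 2.42

2.42


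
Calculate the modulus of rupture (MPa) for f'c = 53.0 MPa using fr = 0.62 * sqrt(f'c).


fr = 0.62 * sqrt(53.0)
= 4.514 MPa

4.514


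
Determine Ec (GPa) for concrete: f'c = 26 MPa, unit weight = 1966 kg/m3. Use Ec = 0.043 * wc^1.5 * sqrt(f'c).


Ec = 0.043 * 1966^1.5 * sqrt(26) / 1000
= 19.11 GPa

19.11


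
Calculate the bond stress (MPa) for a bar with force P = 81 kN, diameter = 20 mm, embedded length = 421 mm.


u = P / (pi * db * ld)
= 81 * 1000 / (pi * 20 * 421)
= 3.062 MPa

3.062


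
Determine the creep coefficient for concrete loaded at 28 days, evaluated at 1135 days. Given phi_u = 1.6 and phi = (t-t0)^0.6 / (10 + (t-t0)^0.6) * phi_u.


dt = 1135 - 28 = 1107
phi = 1107^0.6 / (10 + 1107^0.6) * 1.6
= 1.392

1.392


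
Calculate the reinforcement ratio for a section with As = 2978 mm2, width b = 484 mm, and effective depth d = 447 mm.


rho = As / (b * d)
= 2978 / (484 * 447)
= 0.0138

0.0138


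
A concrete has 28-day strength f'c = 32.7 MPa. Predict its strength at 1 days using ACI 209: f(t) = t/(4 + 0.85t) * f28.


f(1) = 1 / (4 + 0.85 * 1) * 32.7
= 1 / 4.85 * 32.7
= 6.74 MPa

6.74


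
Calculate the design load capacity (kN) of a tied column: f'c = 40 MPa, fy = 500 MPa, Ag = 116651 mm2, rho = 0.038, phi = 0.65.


Ast = rho * Ag = 0.038 * 116651 = 4432.738 mm2
phi*Pn = 0.65 * 0.80 * (0.85 * 40 * (116651 - 4432.738) + 500 * 4432.738) / 1000
= 3136.53 kN

3136.53


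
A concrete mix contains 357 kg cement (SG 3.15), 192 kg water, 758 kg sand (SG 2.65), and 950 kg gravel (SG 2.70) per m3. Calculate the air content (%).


Vol cement = 357 / (3.15 * 1000) = 0.113333 m3
Vol water = 192 / 1000 = 0.192 m3
Vol sand = 758 / (2.65 * 1000) = 0.286038 m3
Vol gravel = 950 / (2.70 * 1000) = 0.351852 m3
Total solid + water volume = 0.943223 m3
Air = (1 - 0.943223) * 100 = 5.68%

5.68


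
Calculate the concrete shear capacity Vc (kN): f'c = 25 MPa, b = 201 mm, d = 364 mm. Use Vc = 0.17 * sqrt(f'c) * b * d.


Vc = 0.17 * sqrt(25) * 201 * 364 / 1000
= 62.19 kN

62.19


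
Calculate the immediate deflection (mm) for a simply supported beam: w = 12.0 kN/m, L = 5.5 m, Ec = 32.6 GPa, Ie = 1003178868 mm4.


Convert: L = 5.5 m = 5500 mm, Ec = 32.6 GPa = 32600 MPa
delta = 5 * 12.0 * 5500^4 / (384 * 32600 * 1003178868)
= 4.37 mm

4.37


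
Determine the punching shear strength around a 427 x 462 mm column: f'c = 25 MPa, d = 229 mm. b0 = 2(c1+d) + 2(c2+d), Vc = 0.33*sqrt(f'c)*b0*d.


b0 = 2*(427 + 229) + 2*(462 + 229) = 2694 mm
Vc = 0.33 * sqrt(25) * 2694 * 229 / 1000
= 1017.93 kN

1017.93


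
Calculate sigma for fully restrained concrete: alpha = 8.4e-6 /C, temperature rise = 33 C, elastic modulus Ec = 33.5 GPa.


sigma = alpha * dT * Ec
= 8.4e-6 * 33 * 33.5 * 1000
= 9.286 MPa

9.286


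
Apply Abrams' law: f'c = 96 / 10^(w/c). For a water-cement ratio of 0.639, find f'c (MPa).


f'c = 96 / 10^0.639
= 96 / 4.355
= 22.04 MPa

22.04


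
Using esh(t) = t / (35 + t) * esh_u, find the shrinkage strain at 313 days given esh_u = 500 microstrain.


esh(313) = 313 / (35 + 313) * 500
= 313 / 348 * 500
= 449.7 microstrain

449.7


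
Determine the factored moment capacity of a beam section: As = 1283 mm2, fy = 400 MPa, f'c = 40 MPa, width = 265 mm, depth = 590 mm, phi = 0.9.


a = As * fy / (0.85 * f'c * b)
= 1283 * 400 / (0.85 * 40 * 265)
= 56.9589 mm
Mn = As * fy * (d - a/2) / 10^6
= 288.1723 kN-m
phi*Mn = 0.9 * 288.1723 = 259.36 kN-m

259.36


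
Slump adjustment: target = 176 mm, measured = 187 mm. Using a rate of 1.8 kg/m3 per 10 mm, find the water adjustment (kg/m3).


Difference = 176 - 187 = -11 mm
Water adjustment = -11 * 1.8 / 10 = -2.0 kg/m3

-2.0


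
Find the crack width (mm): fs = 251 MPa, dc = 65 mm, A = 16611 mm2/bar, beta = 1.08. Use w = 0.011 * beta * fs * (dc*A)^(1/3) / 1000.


w = 0.011 * beta * fs * (dc * A)^(1/3) / 1000
= 0.011 * 1.08 * 251 * (65 * 16611)^(1/3) / 1000
= 0.306 mm

0.306


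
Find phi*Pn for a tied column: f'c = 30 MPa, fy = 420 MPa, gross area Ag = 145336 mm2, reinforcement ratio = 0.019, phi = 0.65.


Ast = rho * Ag = 0.019 * 145336 = 2761.384 mm2
phi*Pn = 0.65 * 0.80 * (0.85 * 30 * (145336 - 2761.384) + 420 * 2761.384) / 1000
= 2493.63 kN

2493.63


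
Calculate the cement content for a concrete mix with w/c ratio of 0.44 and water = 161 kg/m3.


Cement = water / (w/c)
= 161 / 0.44
= 365.9 kg/m3

365.9


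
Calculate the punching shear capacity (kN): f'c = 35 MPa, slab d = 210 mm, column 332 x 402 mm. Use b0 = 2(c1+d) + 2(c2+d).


b0 = 2*(332 + 210) + 2*(402 + 210) = 2308 mm
Vc = 0.33 * sqrt(35) * 2308 * 210 / 1000
= 946.24 kN

946.24


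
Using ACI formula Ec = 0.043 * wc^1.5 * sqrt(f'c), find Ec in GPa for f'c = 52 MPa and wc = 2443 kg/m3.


Ec = 0.043 * 2443^1.5 * sqrt(52) / 1000
= 37.44 GPa

37.44


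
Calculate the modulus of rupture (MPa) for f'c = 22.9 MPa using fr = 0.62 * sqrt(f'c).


fr = 0.62 * sqrt(22.9)
= 2.967 MPa

2.967


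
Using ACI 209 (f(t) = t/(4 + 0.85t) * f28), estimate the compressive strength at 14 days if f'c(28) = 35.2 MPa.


f(14) = 14 / (4 + 0.85 * 14) * 35.2
= 14 / 15.9 * 35.2
= 30.99 MPa

30.99


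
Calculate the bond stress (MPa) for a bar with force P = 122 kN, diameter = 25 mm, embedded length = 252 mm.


u = P / (pi * db * ld)
= 122 * 1000 / (pi * 25 * 252)
= 6.164 MPa

6.164


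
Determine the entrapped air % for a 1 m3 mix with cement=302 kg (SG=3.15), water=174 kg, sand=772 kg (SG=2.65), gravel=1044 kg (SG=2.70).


Vol cement = 302 / (3.15 * 1000) = 0.095873 m3
Vol water = 174 / 1000 = 0.174 m3
Vol sand = 772 / (2.65 * 1000) = 0.291321 m3
Vol gravel = 1044 / (2.70 * 1000) = 0.386667 m3
Total solid + water volume = 0.94786 m3
Air = (1 - 0.94786) * 100 = 5.21%

5.21


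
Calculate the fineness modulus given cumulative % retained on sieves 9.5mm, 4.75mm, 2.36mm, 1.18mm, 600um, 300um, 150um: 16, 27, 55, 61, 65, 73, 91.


FM = sum(cumulative % retained) / 100
= 388 / 100
= 3.88

3.88


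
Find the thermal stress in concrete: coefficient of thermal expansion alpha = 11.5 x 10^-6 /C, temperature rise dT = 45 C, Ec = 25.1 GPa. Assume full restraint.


sigma = alpha * dT * Ec
= 11.5e-6 * 45 * 25.1 * 1000
= 12.989 MPa

12.989


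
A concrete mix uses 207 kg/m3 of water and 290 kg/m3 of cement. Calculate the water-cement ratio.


w/c = water / cement
w/c = 207 / 290 = 0.714

0.714


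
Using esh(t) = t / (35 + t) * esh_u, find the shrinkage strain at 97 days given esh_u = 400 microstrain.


esh(97) = 97 / (35 + 97) * 400
= 97 / 132 * 400
= 293.9 microstrain

293.9


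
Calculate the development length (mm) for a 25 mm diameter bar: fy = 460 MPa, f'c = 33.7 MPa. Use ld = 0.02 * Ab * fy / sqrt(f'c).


Ab = pi * 25^2 / 4 = 490.874 mm2
ld = 0.02 * 490.874 * 460 / sqrt(33.7)
= 777.9 mm

777.9


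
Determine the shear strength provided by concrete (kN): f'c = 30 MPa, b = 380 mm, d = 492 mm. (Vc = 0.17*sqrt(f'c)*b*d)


Vc = 0.17 * sqrt(30) * 380 * 492 / 1000
= 174.08 kN

174.08


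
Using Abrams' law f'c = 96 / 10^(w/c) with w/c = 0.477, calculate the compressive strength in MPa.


f'c = 96 / 10^0.477
= 96 / 2.999
= 32.01 MPa

32.01


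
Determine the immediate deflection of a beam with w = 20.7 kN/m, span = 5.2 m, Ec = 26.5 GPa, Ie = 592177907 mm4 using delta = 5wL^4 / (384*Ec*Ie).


Convert: L = 5.2 m = 5200 mm, Ec = 26.5 GPa = 26500 MPa
delta = 5 * 20.7 * 5200^4 / (384 * 26500 * 592177907)
= 12.56 mm

12.56


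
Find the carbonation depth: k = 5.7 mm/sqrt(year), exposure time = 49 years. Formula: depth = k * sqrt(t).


depth = k * sqrt(t)
= 5.7 * sqrt(49)
= 39.9 mm

39.9


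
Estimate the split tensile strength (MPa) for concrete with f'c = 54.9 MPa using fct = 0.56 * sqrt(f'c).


fct = 0.56 * sqrt(54.9)
= 0.56 * 7.409
= 4.149 MPa

4.149


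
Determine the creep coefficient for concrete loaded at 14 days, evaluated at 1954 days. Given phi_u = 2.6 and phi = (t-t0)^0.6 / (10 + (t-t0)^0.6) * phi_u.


dt = 1954 - 14 = 1940
phi = 1940^0.6 / (10 + 1940^0.6) * 2.6
= 2.35

2.35


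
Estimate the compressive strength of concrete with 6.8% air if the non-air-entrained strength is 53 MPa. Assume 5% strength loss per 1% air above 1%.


Strength loss = (6.8 - 1) * 5 = 29.0%
f'c = 53 * (1 - 29.0/100)
= 37.63 MPa

37.63


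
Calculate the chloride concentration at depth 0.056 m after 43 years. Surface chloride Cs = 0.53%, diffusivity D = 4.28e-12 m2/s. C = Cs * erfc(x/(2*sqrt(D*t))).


t_seconds = 43 * 365.25 * 24 * 3600 = 1356976800.0 s
arg = 0.056 / (2 * sqrt(4.28e-12 * 1356976800.0))
= 0.3674
erfc(0.3674) = 0.6033
C = 0.53 * 0.6033 = 0.3198%

0.3198


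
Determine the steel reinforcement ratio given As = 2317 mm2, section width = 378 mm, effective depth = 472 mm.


rho = As / (b * d)
= 2317 / (378 * 472)
= 0.013

0.013


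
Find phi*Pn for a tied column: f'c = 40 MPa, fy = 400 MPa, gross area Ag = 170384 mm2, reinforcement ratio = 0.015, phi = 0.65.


Ast = rho * Ag = 0.015 * 170384 = 2555.76 mm2
phi*Pn = 0.65 * 0.80 * (0.85 * 40 * (170384 - 2555.76) + 400 * 2555.76) / 1000
= 3498.8 kN

3498.8


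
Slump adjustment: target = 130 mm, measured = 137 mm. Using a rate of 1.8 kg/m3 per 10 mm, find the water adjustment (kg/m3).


Difference = 130 - 137 = -7 mm
Water adjustment = -7 * 1.8 / 10 = -1.3 kg/m3

-1.3


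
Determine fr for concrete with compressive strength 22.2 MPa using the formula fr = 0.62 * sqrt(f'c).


fr = 0.62 * sqrt(22.2)
= 2.921 MPa

2.921


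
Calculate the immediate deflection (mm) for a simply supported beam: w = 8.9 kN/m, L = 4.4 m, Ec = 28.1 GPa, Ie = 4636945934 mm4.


Convert: L = 4.4 m = 4400 mm, Ec = 28.1 GPa = 28100 MPa
delta = 5 * 8.9 * 4400^4 / (384 * 28100 * 4636945934)
= 0.33 mm

0.33


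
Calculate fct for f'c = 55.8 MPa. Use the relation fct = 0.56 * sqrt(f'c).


fct = 0.56 * sqrt(55.8)
= 0.56 * 7.47
= 4.183 MPa

4.183


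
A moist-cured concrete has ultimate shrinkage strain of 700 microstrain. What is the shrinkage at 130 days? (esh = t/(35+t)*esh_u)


esh(130) = 130 / (35 + 130) * 700
= 130 / 165 * 700
= 551.5 microstrain

551.5


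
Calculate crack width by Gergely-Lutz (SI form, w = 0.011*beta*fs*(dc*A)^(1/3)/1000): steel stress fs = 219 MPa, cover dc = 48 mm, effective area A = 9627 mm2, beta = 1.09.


w = 0.011 * beta * fs * (dc * A)^(1/3) / 1000
= 0.011 * 1.09 * 219 * (48 * 9627)^(1/3) / 1000
= 0.203 mm

0.203


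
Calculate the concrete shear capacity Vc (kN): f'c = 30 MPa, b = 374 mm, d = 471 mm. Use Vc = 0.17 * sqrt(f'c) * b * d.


Vc = 0.17 * sqrt(30) * 374 * 471 / 1000
= 164.02 kN

164.02


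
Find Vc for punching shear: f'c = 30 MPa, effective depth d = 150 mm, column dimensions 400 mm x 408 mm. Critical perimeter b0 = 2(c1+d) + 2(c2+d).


b0 = 2*(400 + 150) + 2*(408 + 150) = 2216 mm
Vc = 0.33 * sqrt(30) * 2216 * 150 / 1000
= 600.81 kN

600.81


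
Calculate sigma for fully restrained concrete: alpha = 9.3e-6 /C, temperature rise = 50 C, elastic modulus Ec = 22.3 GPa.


sigma = alpha * dT * Ec
= 9.3e-6 * 50 * 22.3 * 1000
= 10.37 MPa

10.37


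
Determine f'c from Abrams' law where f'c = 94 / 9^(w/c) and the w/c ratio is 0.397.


f'c = 94 / 9^0.397
= 94 / 2.392
= 39.29 MPa

39.29


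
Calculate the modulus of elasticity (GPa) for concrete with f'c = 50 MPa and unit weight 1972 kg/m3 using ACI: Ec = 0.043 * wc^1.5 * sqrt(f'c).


Ec = 0.043 * 1972^1.5 * sqrt(50) / 1000
= 26.63 GPa

26.63


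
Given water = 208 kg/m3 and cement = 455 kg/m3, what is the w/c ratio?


w/c = water / cement
w/c = 208 / 455 = 0.457

0.457


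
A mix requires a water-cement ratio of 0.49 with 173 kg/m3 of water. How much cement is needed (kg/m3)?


Cement = water / (w/c)
= 173 / 0.49
= 353.1 kg/m3

353.1


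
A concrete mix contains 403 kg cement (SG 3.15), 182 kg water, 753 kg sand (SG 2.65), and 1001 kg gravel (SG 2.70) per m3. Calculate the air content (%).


Vol cement = 403 / (3.15 * 1000) = 0.127937 m3
Vol water = 182 / 1000 = 0.182 m3
Vol sand = 753 / (2.65 * 1000) = 0.284151 m3
Vol gravel = 1001 / (2.70 * 1000) = 0.370741 m3
Total solid + water volume = 0.964828 m3
Air = (1 - 0.964828) * 100 = 3.52%

3.52


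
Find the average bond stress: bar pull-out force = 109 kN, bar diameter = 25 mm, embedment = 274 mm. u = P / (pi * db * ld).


u = P / (pi * db * ld)
= 109 * 1000 / (pi * 25 * 274)
= 5.065 MPa

5.065


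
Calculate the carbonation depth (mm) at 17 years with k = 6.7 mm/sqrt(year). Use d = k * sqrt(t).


depth = k * sqrt(t)
= 6.7 * sqrt(17)
= 27.62 mm

27.62


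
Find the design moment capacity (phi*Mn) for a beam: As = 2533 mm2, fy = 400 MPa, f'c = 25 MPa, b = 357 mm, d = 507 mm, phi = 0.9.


a = As * fy / (0.85 * f'c * b)
= 2533 * 400 / (0.85 * 25 * 357)
= 133.5574 mm
Mn = As * fy * (d - a/2) / 10^6
= 446.0322 kN-m
phi*Mn = 0.9 * 446.0322 = 401.43 kN-m

401.43


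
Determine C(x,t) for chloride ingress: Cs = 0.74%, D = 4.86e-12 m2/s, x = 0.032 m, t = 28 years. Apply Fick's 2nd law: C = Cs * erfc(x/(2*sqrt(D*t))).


t_seconds = 28 * 365.25 * 24 * 3600 = 883612800.0 s
arg = 0.032 / (2 * sqrt(4.86e-12 * 883612800.0))
= 0.2442
erfc(0.2442) = 0.7299
C = 0.74 * 0.7299 = 0.5401%

0.5401


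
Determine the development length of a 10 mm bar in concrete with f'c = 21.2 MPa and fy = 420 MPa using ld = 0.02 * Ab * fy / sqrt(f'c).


Ab = pi * 10^2 / 4 = 78.54 mm2
ld = 0.02 * 78.54 * 420 / sqrt(21.2)
= 143.3 mm

143.3


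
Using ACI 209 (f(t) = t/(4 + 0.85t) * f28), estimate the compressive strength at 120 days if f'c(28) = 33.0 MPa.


f(120) = 120 / (4 + 0.85 * 120) * 33.0
= 120 / 106.0 * 33.0
= 37.36 MPa

37.36


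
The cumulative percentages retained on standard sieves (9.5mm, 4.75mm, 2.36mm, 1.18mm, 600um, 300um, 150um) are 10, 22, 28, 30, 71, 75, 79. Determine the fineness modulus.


FM = sum(cumulative % retained) / 100
= 315 / 100
= 3.15

3.15


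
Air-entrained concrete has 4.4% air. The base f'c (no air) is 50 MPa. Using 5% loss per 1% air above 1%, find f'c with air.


Strength loss = (4.4 - 1) * 5 = 17.0%
f'c = 50 * (1 - 17.0/100)
= 41.5 MPa

41.5


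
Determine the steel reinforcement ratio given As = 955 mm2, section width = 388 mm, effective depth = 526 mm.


rho = As / (b * d)
= 955 / (388 * 526)
= 0.0047

0.0047


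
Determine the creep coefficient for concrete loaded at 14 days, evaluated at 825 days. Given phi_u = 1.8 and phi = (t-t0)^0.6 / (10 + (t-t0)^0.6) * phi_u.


dt = 825 - 14 = 811
phi = 811^0.6 / (10 + 811^0.6) * 1.8
= 1.526

1.526


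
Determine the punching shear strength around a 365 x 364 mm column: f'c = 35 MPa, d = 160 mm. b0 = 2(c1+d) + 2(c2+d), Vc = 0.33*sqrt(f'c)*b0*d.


b0 = 2*(365 + 160) + 2*(364 + 160) = 2098 mm
Vc = 0.33 * sqrt(35) * 2098 * 160 / 1000
= 655.35 kN

655.35


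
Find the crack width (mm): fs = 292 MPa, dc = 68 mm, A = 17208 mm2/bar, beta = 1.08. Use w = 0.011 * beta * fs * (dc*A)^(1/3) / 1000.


w = 0.011 * beta * fs * (dc * A)^(1/3) / 1000
= 0.011 * 1.08 * 292 * (68 * 17208)^(1/3) / 1000
= 0.366 mm

0.366


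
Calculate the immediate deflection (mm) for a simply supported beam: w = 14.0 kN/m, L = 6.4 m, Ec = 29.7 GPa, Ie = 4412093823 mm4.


Convert: L = 6.4 m = 6400 mm, Ec = 29.7 GPa = 29700 MPa
delta = 5 * 14.0 * 6400^4 / (384 * 29700 * 4412093823)
= 2.33 mm

2.33


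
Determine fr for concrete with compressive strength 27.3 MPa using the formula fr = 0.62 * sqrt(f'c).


fr = 0.62 * sqrt(27.3)
= 3.239 MPa

3.239


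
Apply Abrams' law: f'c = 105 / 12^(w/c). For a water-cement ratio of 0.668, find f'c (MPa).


f'c = 105 / 12^0.668
= 105 / 5.259
= 19.97 MPa

19.97


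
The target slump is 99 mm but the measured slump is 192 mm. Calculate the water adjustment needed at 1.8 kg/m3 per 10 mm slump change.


Difference = 99 - 192 = -93 mm
Water adjustment = -93 * 1.8 / 10 = -16.7 kg/m3

-16.7


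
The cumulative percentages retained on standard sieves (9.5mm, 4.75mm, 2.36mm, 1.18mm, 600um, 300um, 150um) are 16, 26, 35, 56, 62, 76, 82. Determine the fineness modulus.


FM = sum(cumulative % retained) / 100
= 353 / 100
= 3.53

3.53


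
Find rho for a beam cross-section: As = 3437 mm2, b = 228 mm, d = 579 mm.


rho = As / (b * d)
= 3437 / (228 * 579)
= 0.026

0.026


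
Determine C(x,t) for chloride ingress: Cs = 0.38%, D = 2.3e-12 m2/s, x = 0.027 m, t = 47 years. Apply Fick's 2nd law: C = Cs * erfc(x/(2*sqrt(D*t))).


t_seconds = 47 * 365.25 * 24 * 3600 = 1483207200.0 s
arg = 0.027 / (2 * sqrt(2.3e-12 * 1483207200.0))
= 0.2311
erfc(0.2311) = 0.7438
C = 0.38 * 0.7438 = 0.2826%

0.2826


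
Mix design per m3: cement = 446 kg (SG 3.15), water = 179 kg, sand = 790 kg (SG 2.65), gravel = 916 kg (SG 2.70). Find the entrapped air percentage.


Vol cement = 446 / (3.15 * 1000) = 0.141587 m3
Vol water = 179 / 1000 = 0.179 m3
Vol sand = 790 / (2.65 * 1000) = 0.298113 m3
Vol gravel = 916 / (2.70 * 1000) = 0.339259 m3
Total solid + water volume = 0.95796 m3
Air = (1 - 0.95796) * 100 = 4.2%

4.2


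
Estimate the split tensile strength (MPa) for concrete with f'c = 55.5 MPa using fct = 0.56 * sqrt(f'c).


fct = 0.56 * sqrt(55.5)
= 0.56 * 7.45
= 4.172 MPa

4.172


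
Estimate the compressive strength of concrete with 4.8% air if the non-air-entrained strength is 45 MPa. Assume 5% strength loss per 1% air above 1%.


Strength loss = (4.8 - 1) * 5 = 19.0%
f'c = 45 * (1 - 19.0/100)
= 36.45 MPa

36.45


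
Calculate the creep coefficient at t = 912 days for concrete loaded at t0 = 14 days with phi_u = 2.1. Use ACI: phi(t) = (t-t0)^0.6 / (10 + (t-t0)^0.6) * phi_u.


dt = 912 - 14 = 898
phi = 898^0.6 / (10 + 898^0.6) * 2.1
= 1.796

1.796


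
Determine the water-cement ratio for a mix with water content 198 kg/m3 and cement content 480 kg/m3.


w/c = water / cement
w/c = 198 / 480 = 0.412

0.412


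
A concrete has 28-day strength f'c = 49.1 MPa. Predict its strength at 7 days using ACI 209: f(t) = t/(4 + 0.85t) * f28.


f(7) = 7 / (4 + 0.85 * 7) * 49.1
= 7 / 9.95 * 49.1
= 34.54 MPa

34.54


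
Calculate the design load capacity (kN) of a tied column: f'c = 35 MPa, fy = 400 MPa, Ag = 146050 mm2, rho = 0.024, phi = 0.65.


Ast = rho * Ag = 0.024 * 146050 = 3505.2 mm2
phi*Pn = 0.65 * 0.80 * (0.85 * 35 * (146050 - 3505.2) + 400 * 3505.2) / 1000
= 2934.25 kN

2934.25


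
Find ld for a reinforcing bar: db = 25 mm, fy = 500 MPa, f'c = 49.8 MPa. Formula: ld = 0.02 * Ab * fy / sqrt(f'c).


Ab = pi * 25^2 / 4 = 490.874 mm2
ld = 0.02 * 490.874 * 500 / sqrt(49.8)
= 695.6 mm

695.6


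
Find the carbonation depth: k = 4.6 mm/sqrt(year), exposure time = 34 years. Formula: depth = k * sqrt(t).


depth = k * sqrt(t)
= 4.6 * sqrt(34)
= 26.82 mm

26.82


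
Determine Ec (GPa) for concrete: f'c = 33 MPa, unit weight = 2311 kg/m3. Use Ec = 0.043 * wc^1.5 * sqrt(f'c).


Ec = 0.043 * 2311^1.5 * sqrt(33) / 1000
= 27.44 GPa

27.44


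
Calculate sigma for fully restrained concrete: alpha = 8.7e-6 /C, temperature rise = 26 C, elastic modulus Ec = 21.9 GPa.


sigma = alpha * dT * Ec
= 8.7e-6 * 26 * 21.9 * 1000
= 4.954 MPa

4.954


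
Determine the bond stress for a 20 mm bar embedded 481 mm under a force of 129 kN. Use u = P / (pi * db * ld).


u = P / (pi * db * ld)
= 129 * 1000 / (pi * 20 * 481)
= 4.268 MPa

4.268


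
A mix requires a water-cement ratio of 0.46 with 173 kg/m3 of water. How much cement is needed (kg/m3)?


Cement = water / (w/c)
= 173 / 0.46
= 376.1 kg/m3

376.1


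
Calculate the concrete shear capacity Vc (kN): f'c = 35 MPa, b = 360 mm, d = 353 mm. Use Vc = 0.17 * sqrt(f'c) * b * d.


Vc = 0.17 * sqrt(35) * 360 * 353 / 1000
= 127.81 kN

127.81


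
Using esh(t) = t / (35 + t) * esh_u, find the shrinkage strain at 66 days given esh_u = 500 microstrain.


esh(66) = 66 / (35 + 66) * 500
= 66 / 101 * 500
= 326.7 microstrain

326.7


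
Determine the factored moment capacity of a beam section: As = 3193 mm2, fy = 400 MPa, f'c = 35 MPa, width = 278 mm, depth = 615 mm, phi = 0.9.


a = As * fy / (0.85 * f'c * b)
= 3193 * 400 / (0.85 * 35 * 278)
= 154.4284 mm
Mn = As * fy * (d - a/2) / 10^6
= 686.86 kN-m
phi*Mn = 0.9 * 686.86 = 618.17 kN-m

618.17


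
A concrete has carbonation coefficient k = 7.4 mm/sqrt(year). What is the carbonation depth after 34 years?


depth = k * sqrt(t)
= 7.4 * sqrt(34)
= 43.15 mm

43.15


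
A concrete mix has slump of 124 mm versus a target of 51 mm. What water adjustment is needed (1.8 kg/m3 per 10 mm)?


Difference = 51 - 124 = -73 mm
Water adjustment = -73 * 1.8 / 10 = -13.1 kg/m3

-13.1


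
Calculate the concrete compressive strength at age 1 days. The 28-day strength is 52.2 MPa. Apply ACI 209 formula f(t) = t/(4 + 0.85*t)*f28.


f(1) = 1 / (4 + 0.85 * 1) * 52.2
= 1 / 4.85 * 52.2
= 10.76 MPa

10.76


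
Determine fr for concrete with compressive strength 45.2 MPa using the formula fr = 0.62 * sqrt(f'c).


fr = 0.62 * sqrt(45.2)
= 4.168 MPa

4.168


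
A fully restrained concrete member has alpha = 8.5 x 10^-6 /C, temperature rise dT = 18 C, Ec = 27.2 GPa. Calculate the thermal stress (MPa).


sigma = alpha * dT * Ec
= 8.5e-6 * 18 * 27.2 * 1000
= 4.162 MPa

4.162


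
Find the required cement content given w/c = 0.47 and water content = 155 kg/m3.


Cement = water / (w/c)
= 155 / 0.47
= 329.8 kg/m3

329.8


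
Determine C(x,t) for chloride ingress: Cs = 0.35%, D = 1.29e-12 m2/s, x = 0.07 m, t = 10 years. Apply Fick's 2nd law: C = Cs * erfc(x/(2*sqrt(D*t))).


t_seconds = 10 * 365.25 * 24 * 3600 = 315576000.0 s
arg = 0.07 / (2 * sqrt(1.29e-12 * 315576000.0))
= 1.7347
erfc(1.7347) = 0.0142
C = 0.35 * 0.0142 = 0.005%

0.005


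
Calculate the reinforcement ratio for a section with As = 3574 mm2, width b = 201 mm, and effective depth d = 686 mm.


rho = As / (b * d)
= 3574 / (201 * 686)
= 0.0259

0.0259


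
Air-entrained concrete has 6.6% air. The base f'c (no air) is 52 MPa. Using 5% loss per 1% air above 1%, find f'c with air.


Strength loss = (6.6 - 1) * 5 = 28.0%
f'c = 52 * (1 - 28.0/100)
= 37.44 MPa

37.44


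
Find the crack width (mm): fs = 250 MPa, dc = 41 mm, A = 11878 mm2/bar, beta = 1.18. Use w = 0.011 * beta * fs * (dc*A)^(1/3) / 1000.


w = 0.011 * beta * fs * (dc * A)^(1/3) / 1000
= 0.011 * 1.18 * 250 * (41 * 11878)^(1/3) / 1000
= 0.255 mm

0.255


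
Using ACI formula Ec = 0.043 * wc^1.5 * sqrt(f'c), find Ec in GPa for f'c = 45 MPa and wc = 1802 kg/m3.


Ec = 0.043 * 1802^1.5 * sqrt(45) / 1000
= 22.07 GPa

22.07


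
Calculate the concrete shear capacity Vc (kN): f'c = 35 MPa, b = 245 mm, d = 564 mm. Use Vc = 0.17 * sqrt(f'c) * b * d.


Vc = 0.17 * sqrt(35) * 245 * 564 / 1000
= 138.97 kN

138.97


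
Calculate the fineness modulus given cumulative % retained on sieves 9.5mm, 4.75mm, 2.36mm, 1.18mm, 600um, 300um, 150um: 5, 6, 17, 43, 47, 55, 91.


FM = sum(cumulative % retained) / 100
= 264 / 100
= 2.64

2.64


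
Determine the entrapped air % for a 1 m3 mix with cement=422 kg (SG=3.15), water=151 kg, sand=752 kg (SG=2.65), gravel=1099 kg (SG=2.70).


Vol cement = 422 / (3.15 * 1000) = 0.133968 m3
Vol water = 151 / 1000 = 0.151 m3
Vol sand = 752 / (2.65 * 1000) = 0.283774 m3
Vol gravel = 1099 / (2.70 * 1000) = 0.407037 m3
Total solid + water volume = 0.975779 m3
Air = (1 - 0.975779) * 100 = 2.42%

2.42


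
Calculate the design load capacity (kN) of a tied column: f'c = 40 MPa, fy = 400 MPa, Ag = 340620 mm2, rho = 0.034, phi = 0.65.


Ast = rho * Ag = 0.034 * 340620 = 11581.08 mm2
phi*Pn = 0.65 * 0.80 * (0.85 * 40 * (340620 - 11581.08) + 400 * 11581.08) / 1000
= 8226.27 kN

8226.27


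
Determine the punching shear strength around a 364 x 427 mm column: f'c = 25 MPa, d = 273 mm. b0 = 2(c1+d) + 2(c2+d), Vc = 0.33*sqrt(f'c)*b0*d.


b0 = 2*(364 + 273) + 2*(427 + 273) = 2674 mm
Vc = 0.33 * sqrt(25) * 2674 * 273 / 1000
= 1204.5 kN

1204.5


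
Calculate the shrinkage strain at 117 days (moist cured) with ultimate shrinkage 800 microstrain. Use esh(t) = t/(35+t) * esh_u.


esh(117) = 117 / (35 + 117) * 800
= 117 / 152 * 800
= 615.8 microstrain

615.8


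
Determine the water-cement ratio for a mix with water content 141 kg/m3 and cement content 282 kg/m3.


w/c = water / cement
w/c = 141 / 282 = 0.5

0.5


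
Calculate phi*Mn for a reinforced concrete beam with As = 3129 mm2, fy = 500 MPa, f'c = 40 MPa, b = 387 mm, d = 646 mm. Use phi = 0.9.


a = As * fy / (0.85 * f'c * b)
= 3129 * 500 / (0.85 * 40 * 387)
= 118.901 mm
Mn = As * fy * (d - a/2) / 10^6
= 917.6567 kN-m
phi*Mn = 0.9 * 917.6567 = 825.89 kN-m

825.89


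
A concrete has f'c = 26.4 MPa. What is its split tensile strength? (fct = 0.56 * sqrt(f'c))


fct = 0.56 * sqrt(26.4)
= 0.56 * 5.138
= 2.877 MPa

2.877


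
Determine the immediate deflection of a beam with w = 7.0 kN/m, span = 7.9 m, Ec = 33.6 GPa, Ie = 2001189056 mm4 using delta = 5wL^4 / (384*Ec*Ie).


Convert: L = 7.9 m = 7900 mm, Ec = 33.6 GPa = 33600 MPa
delta = 5 * 7.0 * 7900^4 / (384 * 33600 * 2001189056)
= 5.28 mm

5.28


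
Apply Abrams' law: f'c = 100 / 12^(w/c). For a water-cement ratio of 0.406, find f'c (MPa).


f'c = 100 / 12^0.406
= 100 / 2.743
= 36.46 MPa

36.46


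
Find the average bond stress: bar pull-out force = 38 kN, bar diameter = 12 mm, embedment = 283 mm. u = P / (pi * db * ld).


u = P / (pi * db * ld)
= 38 * 1000 / (pi * 12 * 283)
= 3.562 MPa

3.562


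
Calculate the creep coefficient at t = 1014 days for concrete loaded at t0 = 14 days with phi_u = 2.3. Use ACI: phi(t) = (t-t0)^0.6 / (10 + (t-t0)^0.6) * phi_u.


dt = 1014 - 14 = 1000
phi = 1000^0.6 / (10 + 1000^0.6) * 2.3
= 1.985

1.985


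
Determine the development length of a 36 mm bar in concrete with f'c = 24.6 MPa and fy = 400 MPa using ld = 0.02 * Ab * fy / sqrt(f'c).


Ab = pi * 36^2 / 4 = 1017.876 mm2
ld = 0.02 * 1017.876 * 400 / sqrt(24.6)
= 1641.8 mm

1641.8


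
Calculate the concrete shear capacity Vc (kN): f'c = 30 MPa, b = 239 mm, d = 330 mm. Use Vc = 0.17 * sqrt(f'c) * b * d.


Vc = 0.17 * sqrt(30) * 239 * 330 / 1000
= 73.44 kN

73.44


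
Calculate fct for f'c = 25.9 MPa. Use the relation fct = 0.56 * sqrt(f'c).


fct = 0.56 * sqrt(25.9)
= 0.56 * 5.089
= 2.85 MPa

2.85


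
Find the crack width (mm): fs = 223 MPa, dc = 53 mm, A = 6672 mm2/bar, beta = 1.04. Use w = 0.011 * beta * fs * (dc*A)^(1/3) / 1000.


w = 0.011 * beta * fs * (dc * A)^(1/3) / 1000
= 0.011 * 1.04 * 223 * (53 * 6672)^(1/3) / 1000
= 0.18 mm

0.18


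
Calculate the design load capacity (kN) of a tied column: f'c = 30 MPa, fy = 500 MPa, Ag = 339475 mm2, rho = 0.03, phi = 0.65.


Ast = rho * Ag = 0.03 * 339475 = 10184.25 mm2
phi*Pn = 0.65 * 0.80 * (0.85 * 30 * (339475 - 10184.25) + 500 * 10184.25) / 1000
= 7014.3 kN

7014.3


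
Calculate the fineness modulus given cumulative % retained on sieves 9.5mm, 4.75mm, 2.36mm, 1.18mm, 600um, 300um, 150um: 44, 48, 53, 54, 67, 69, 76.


FM = sum(cumulative % retained) / 100
= 411 / 100
= 4.11

4.11


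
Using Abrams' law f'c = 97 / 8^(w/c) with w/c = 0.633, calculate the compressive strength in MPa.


f'c = 97 / 8^0.633
= 97 / 3.73
= 26.01 MPa

26.01


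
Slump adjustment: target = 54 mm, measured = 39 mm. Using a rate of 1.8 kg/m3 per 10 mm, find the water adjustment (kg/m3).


Difference = 54 - 39 = 15 mm
Water adjustment = 15 * 1.8 / 10 = 2.7 kg/m3

2.7


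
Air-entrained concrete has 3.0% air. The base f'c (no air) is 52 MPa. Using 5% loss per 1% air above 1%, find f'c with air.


Strength loss = (3.0 - 1) * 5 = 10.0%
f'c = 52 * (1 - 10.0/100)
= 46.8 MPa

46.8


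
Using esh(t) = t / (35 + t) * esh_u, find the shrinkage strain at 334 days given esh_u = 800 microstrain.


esh(334) = 334 / (35 + 334) * 800
= 334 / 369 * 800
= 724.1 microstrain

724.1


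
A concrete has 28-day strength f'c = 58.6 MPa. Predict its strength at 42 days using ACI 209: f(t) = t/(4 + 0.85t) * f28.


f(42) = 42 / (4 + 0.85 * 42) * 58.6
= 42 / 39.7 * 58.6
= 61.99 MPa

61.99


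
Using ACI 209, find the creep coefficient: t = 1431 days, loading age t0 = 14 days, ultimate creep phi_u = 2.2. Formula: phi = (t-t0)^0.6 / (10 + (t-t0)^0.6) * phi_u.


dt = 1431 - 14 = 1417
phi = 1417^0.6 / (10 + 1417^0.6) * 2.2
= 1.949

1.949


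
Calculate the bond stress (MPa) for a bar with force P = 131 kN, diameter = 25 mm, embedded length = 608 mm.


u = P / (pi * db * ld)
= 131 * 1000 / (pi * 25 * 608)
= 2.743 MPa

2.743


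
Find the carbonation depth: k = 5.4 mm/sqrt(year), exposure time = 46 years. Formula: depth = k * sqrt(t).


depth = k * sqrt(t)
= 5.4 * sqrt(46)
= 36.62 mm

36.62


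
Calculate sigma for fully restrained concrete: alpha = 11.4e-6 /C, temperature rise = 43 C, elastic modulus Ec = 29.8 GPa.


sigma = alpha * dT * Ec
= 11.4e-6 * 43 * 29.8 * 1000
= 14.608 MPa

14.608


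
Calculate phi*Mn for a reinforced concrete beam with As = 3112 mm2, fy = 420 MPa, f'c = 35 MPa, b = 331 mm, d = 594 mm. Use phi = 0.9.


a = As * fy / (0.85 * f'c * b)
= 3112 * 420 / (0.85 * 35 * 331)
= 132.7315 mm
Mn = As * fy * (d - a/2) / 10^6
= 689.6391 kN-m
phi*Mn = 0.9 * 689.6391 = 620.68 kN-m

620.68


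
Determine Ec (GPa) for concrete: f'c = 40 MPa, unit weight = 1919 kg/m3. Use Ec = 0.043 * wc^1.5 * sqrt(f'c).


Ec = 0.043 * 1919^1.5 * sqrt(40) / 1000
= 22.86 GPa

22.86


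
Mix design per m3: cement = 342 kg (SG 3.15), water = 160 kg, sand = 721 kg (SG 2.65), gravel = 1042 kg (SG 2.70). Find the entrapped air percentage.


Vol cement = 342 / (3.15 * 1000) = 0.108571 m3
Vol water = 160 / 1000 = 0.16 m3
Vol sand = 721 / (2.65 * 1000) = 0.272075 m3
Vol gravel = 1042 / (2.70 * 1000) = 0.385926 m3
Total solid + water volume = 0.926573 m3
Air = (1 - 0.926573) * 100 = 7.34%

7.34


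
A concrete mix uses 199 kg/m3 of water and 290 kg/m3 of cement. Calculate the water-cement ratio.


w/c = water / cement
w/c = 199 / 290 = 0.686

0.686


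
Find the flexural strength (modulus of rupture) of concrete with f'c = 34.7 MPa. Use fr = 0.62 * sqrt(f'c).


fr = 0.62 * sqrt(34.7)
= 3.652 MPa

3.652


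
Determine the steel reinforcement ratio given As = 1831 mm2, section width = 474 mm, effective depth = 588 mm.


rho = As / (b * d)
= 1831 / (474 * 588)
= 0.0066

0.0066


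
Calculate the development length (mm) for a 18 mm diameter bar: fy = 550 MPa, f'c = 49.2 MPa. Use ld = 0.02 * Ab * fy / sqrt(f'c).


Ab = pi * 18^2 / 4 = 254.469 mm2
ld = 0.02 * 254.469 * 550 / sqrt(49.2)
= 399.1 mm

399.1


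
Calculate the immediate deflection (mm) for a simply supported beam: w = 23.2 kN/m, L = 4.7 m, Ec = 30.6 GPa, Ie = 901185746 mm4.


Convert: L = 4.7 m = 4700 mm, Ec = 30.6 GPa = 30600 MPa
delta = 5 * 23.2 * 4700^4 / (384 * 30600 * 901185746)
= 5.35 mm

5.35


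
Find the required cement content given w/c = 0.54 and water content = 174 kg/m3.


Cement = water / (w/c)
= 174 / 0.54
= 322.2 kg/m3

322.2


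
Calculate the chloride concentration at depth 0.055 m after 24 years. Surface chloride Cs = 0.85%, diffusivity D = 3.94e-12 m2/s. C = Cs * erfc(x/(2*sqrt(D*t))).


t_seconds = 24 * 365.25 * 24 * 3600 = 757382400.0 s
arg = 0.055 / (2 * sqrt(3.94e-12 * 757382400.0))
= 0.5034
erfc(0.5034) = 0.4765
C = 0.85 * 0.4765 = 0.405%

0.405


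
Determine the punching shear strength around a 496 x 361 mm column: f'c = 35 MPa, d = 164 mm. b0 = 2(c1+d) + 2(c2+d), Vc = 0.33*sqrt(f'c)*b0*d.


b0 = 2*(496 + 164) + 2*(361 + 164) = 2370 mm
Vc = 0.33 * sqrt(35) * 2370 * 164 / 1000
= 758.82 kN

758.82


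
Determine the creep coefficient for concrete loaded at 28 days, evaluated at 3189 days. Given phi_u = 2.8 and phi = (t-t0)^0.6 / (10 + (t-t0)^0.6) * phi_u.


dt = 3189 - 28 = 3161
phi = 3161^0.6 / (10 + 3161^0.6) * 2.8
= 2.594

2.594


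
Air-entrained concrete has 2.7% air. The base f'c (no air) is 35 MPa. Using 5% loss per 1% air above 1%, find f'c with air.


Strength loss = (2.7 - 1) * 5 = 8.5%
f'c = 35 * (1 - 8.5/100)
= 32.02 MPa

32.02


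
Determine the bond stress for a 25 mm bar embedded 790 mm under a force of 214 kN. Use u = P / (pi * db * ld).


u = P / (pi * db * ld)
= 214 * 1000 / (pi * 25 * 790)
= 3.449 MPa

3.449


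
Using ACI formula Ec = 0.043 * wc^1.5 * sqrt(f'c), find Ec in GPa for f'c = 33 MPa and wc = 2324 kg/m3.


Ec = 0.043 * 2324^1.5 * sqrt(33) / 1000
= 27.67 GPa

27.67


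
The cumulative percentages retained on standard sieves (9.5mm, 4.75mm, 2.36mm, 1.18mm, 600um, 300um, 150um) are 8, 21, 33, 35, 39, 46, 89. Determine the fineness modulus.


FM = sum(cumulative % retained) / 100
= 271 / 100
= 2.71

2.71


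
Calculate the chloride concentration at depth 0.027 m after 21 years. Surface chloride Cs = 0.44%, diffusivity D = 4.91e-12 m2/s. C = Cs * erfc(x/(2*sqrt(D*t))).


t_seconds = 21 * 365.25 * 24 * 3600 = 662709600.0 s
arg = 0.027 / (2 * sqrt(4.91e-12 * 662709600.0))
= 0.2367
erfc(0.2367) = 0.7379
C = 0.44 * 0.7379 = 0.3247%

0.3247


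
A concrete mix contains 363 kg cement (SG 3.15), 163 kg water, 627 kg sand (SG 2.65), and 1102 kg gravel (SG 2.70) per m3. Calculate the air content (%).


Vol cement = 363 / (3.15 * 1000) = 0.115238 m3
Vol water = 163 / 1000 = 0.163 m3
Vol sand = 627 / (2.65 * 1000) = 0.236604 m3
Vol gravel = 1102 / (2.70 * 1000) = 0.408148 m3
Total solid + water volume = 0.92299 m3
Air = (1 - 0.92299) * 100 = 7.7%

7.7


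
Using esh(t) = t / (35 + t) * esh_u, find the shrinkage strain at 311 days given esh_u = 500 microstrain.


esh(311) = 311 / (35 + 311) * 500
= 311 / 346 * 500
= 449.4 microstrain

449.4


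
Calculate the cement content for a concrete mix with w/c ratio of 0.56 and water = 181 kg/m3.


Cement = water / (w/c)
= 181 / 0.56
= 323.2 kg/m3

323.2


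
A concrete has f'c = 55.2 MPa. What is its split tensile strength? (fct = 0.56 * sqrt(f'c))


fct = 0.56 * sqrt(55.2)
= 0.56 * 7.43
= 4.161 MPa

4.161


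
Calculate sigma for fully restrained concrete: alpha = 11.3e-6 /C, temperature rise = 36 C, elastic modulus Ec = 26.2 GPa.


sigma = alpha * dT * Ec
= 11.3e-6 * 36 * 26.2 * 1000
= 10.658 MPa

10.658


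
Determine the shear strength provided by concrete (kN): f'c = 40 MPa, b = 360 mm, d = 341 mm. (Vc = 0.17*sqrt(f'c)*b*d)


Vc = 0.17 * sqrt(40) * 360 * 341 / 1000
= 131.99 kN

131.99


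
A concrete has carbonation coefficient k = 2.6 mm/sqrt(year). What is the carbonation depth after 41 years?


depth = k * sqrt(t)
= 2.6 * sqrt(41)
= 16.65 mm

16.65


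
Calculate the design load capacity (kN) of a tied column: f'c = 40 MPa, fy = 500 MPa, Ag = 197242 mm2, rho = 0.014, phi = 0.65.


Ast = rho * Ag = 0.014 * 197242 = 2761.388 mm2
phi*Pn = 0.65 * 0.80 * (0.85 * 40 * (197242 - 2761.388) + 500 * 2761.388) / 1000
= 4156.38 kN

4156.38


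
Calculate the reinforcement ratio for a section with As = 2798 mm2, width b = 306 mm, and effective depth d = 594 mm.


rho = As / (b * d)
= 2798 / (306 * 594)
= 0.0154

0.0154


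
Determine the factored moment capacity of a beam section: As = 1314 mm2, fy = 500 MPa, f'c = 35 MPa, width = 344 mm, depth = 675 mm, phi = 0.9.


a = As * fy / (0.85 * f'c * b)
= 1314 * 500 / (0.85 * 35 * 344)
= 64.1978 mm
Mn = As * fy * (d - a/2) / 10^6
= 422.386 kN-m
phi*Mn = 0.9 * 422.386 = 380.15 kN-m

380.15


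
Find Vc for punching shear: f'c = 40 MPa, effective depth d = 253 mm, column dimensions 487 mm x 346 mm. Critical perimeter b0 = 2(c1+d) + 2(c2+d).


b0 = 2*(487 + 253) + 2*(346 + 253) = 2678 mm
Vc = 0.33 * sqrt(40) * 2678 * 253 / 1000
= 1414.08 kN

1414.08


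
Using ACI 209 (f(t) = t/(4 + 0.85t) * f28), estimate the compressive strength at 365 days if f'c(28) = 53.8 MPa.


f(365) = 365 / (4 + 0.85 * 365) * 53.8
= 365 / 314.25 * 53.8
= 62.49 MPa

62.49


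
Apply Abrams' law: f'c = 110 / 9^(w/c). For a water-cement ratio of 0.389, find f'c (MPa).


f'c = 110 / 9^0.389
= 110 / 2.351
= 46.79 MPa

46.79


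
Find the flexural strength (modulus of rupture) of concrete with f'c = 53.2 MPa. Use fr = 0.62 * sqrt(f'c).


fr = 0.62 * sqrt(53.2)
= 4.522 MPa

4.522


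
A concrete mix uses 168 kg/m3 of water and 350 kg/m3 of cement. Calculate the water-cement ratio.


w/c = water / cement
w/c = 168 / 350 = 0.48

0.48


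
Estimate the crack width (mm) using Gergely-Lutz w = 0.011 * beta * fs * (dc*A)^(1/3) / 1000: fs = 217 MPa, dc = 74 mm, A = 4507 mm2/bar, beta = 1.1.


w = 0.011 * beta * fs * (dc * A)^(1/3) / 1000
= 0.011 * 1.1 * 217 * (74 * 4507)^(1/3) / 1000
= 0.182 mm

0.182


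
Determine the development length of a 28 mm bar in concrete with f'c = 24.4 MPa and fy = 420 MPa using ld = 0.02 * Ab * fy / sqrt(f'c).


Ab = pi * 28^2 / 4 = 615.752 mm2
ld = 0.02 * 615.752 * 420 / sqrt(24.4)
= 1047.1 mm

1047.1
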